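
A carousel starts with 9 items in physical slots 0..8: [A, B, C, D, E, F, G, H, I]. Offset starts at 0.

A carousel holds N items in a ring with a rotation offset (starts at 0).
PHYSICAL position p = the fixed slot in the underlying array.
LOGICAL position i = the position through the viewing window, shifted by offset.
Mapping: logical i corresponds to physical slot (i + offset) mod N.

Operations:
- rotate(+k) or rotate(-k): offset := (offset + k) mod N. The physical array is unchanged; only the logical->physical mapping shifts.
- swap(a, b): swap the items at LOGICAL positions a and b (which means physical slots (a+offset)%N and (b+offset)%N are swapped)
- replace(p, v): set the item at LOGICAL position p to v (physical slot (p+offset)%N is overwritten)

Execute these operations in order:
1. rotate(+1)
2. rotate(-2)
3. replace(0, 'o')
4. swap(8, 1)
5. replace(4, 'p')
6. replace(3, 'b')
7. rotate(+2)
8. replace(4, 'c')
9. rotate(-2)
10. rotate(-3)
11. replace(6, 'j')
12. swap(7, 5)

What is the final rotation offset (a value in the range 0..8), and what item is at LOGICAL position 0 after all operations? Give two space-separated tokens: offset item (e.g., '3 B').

After op 1 (rotate(+1)): offset=1, physical=[A,B,C,D,E,F,G,H,I], logical=[B,C,D,E,F,G,H,I,A]
After op 2 (rotate(-2)): offset=8, physical=[A,B,C,D,E,F,G,H,I], logical=[I,A,B,C,D,E,F,G,H]
After op 3 (replace(0, 'o')): offset=8, physical=[A,B,C,D,E,F,G,H,o], logical=[o,A,B,C,D,E,F,G,H]
After op 4 (swap(8, 1)): offset=8, physical=[H,B,C,D,E,F,G,A,o], logical=[o,H,B,C,D,E,F,G,A]
After op 5 (replace(4, 'p')): offset=8, physical=[H,B,C,p,E,F,G,A,o], logical=[o,H,B,C,p,E,F,G,A]
After op 6 (replace(3, 'b')): offset=8, physical=[H,B,b,p,E,F,G,A,o], logical=[o,H,B,b,p,E,F,G,A]
After op 7 (rotate(+2)): offset=1, physical=[H,B,b,p,E,F,G,A,o], logical=[B,b,p,E,F,G,A,o,H]
After op 8 (replace(4, 'c')): offset=1, physical=[H,B,b,p,E,c,G,A,o], logical=[B,b,p,E,c,G,A,o,H]
After op 9 (rotate(-2)): offset=8, physical=[H,B,b,p,E,c,G,A,o], logical=[o,H,B,b,p,E,c,G,A]
After op 10 (rotate(-3)): offset=5, physical=[H,B,b,p,E,c,G,A,o], logical=[c,G,A,o,H,B,b,p,E]
After op 11 (replace(6, 'j')): offset=5, physical=[H,B,j,p,E,c,G,A,o], logical=[c,G,A,o,H,B,j,p,E]
After op 12 (swap(7, 5)): offset=5, physical=[H,p,j,B,E,c,G,A,o], logical=[c,G,A,o,H,p,j,B,E]

Answer: 5 c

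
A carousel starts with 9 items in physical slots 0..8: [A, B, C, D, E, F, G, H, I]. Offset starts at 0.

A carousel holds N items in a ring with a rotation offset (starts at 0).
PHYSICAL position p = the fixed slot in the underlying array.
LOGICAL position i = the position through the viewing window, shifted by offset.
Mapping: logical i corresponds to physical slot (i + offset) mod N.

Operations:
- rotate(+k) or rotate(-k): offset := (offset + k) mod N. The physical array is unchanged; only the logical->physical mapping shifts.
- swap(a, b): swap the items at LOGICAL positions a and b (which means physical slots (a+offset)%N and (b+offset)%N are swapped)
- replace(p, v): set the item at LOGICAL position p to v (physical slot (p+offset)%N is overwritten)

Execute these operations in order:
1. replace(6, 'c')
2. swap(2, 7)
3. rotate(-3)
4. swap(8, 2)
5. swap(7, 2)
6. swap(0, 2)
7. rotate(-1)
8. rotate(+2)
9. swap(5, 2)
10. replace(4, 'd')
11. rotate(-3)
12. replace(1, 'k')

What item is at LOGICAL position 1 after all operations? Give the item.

Answer: k

Derivation:
After op 1 (replace(6, 'c')): offset=0, physical=[A,B,C,D,E,F,c,H,I], logical=[A,B,C,D,E,F,c,H,I]
After op 2 (swap(2, 7)): offset=0, physical=[A,B,H,D,E,F,c,C,I], logical=[A,B,H,D,E,F,c,C,I]
After op 3 (rotate(-3)): offset=6, physical=[A,B,H,D,E,F,c,C,I], logical=[c,C,I,A,B,H,D,E,F]
After op 4 (swap(8, 2)): offset=6, physical=[A,B,H,D,E,I,c,C,F], logical=[c,C,F,A,B,H,D,E,I]
After op 5 (swap(7, 2)): offset=6, physical=[A,B,H,D,F,I,c,C,E], logical=[c,C,E,A,B,H,D,F,I]
After op 6 (swap(0, 2)): offset=6, physical=[A,B,H,D,F,I,E,C,c], logical=[E,C,c,A,B,H,D,F,I]
After op 7 (rotate(-1)): offset=5, physical=[A,B,H,D,F,I,E,C,c], logical=[I,E,C,c,A,B,H,D,F]
After op 8 (rotate(+2)): offset=7, physical=[A,B,H,D,F,I,E,C,c], logical=[C,c,A,B,H,D,F,I,E]
After op 9 (swap(5, 2)): offset=7, physical=[D,B,H,A,F,I,E,C,c], logical=[C,c,D,B,H,A,F,I,E]
After op 10 (replace(4, 'd')): offset=7, physical=[D,B,d,A,F,I,E,C,c], logical=[C,c,D,B,d,A,F,I,E]
After op 11 (rotate(-3)): offset=4, physical=[D,B,d,A,F,I,E,C,c], logical=[F,I,E,C,c,D,B,d,A]
After op 12 (replace(1, 'k')): offset=4, physical=[D,B,d,A,F,k,E,C,c], logical=[F,k,E,C,c,D,B,d,A]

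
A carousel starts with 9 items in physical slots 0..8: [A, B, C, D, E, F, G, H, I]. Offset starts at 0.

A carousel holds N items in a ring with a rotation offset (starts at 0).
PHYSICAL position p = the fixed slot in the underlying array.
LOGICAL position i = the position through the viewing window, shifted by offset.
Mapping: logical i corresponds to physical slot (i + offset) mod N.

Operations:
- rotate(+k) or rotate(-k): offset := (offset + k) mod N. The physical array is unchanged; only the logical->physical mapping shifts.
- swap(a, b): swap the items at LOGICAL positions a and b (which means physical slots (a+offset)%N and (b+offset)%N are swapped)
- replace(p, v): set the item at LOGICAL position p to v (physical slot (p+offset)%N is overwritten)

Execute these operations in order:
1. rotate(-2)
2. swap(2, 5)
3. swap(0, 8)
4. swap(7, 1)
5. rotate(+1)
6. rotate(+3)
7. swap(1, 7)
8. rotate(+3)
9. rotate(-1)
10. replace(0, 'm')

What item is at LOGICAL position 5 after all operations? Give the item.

Answer: A

Derivation:
After op 1 (rotate(-2)): offset=7, physical=[A,B,C,D,E,F,G,H,I], logical=[H,I,A,B,C,D,E,F,G]
After op 2 (swap(2, 5)): offset=7, physical=[D,B,C,A,E,F,G,H,I], logical=[H,I,D,B,C,A,E,F,G]
After op 3 (swap(0, 8)): offset=7, physical=[D,B,C,A,E,F,H,G,I], logical=[G,I,D,B,C,A,E,F,H]
After op 4 (swap(7, 1)): offset=7, physical=[D,B,C,A,E,I,H,G,F], logical=[G,F,D,B,C,A,E,I,H]
After op 5 (rotate(+1)): offset=8, physical=[D,B,C,A,E,I,H,G,F], logical=[F,D,B,C,A,E,I,H,G]
After op 6 (rotate(+3)): offset=2, physical=[D,B,C,A,E,I,H,G,F], logical=[C,A,E,I,H,G,F,D,B]
After op 7 (swap(1, 7)): offset=2, physical=[A,B,C,D,E,I,H,G,F], logical=[C,D,E,I,H,G,F,A,B]
After op 8 (rotate(+3)): offset=5, physical=[A,B,C,D,E,I,H,G,F], logical=[I,H,G,F,A,B,C,D,E]
After op 9 (rotate(-1)): offset=4, physical=[A,B,C,D,E,I,H,G,F], logical=[E,I,H,G,F,A,B,C,D]
After op 10 (replace(0, 'm')): offset=4, physical=[A,B,C,D,m,I,H,G,F], logical=[m,I,H,G,F,A,B,C,D]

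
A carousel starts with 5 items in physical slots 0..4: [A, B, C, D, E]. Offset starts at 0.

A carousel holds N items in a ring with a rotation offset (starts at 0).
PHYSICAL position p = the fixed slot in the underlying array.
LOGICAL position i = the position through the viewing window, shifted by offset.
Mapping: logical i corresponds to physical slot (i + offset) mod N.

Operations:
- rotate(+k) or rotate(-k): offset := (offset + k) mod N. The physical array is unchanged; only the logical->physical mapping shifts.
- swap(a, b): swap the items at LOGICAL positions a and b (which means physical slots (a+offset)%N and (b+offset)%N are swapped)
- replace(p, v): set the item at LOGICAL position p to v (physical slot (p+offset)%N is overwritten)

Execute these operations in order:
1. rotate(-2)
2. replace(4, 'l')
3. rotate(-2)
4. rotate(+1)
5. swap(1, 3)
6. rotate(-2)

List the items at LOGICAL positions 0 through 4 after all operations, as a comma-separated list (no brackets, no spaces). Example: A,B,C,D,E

After op 1 (rotate(-2)): offset=3, physical=[A,B,C,D,E], logical=[D,E,A,B,C]
After op 2 (replace(4, 'l')): offset=3, physical=[A,B,l,D,E], logical=[D,E,A,B,l]
After op 3 (rotate(-2)): offset=1, physical=[A,B,l,D,E], logical=[B,l,D,E,A]
After op 4 (rotate(+1)): offset=2, physical=[A,B,l,D,E], logical=[l,D,E,A,B]
After op 5 (swap(1, 3)): offset=2, physical=[D,B,l,A,E], logical=[l,A,E,D,B]
After op 6 (rotate(-2)): offset=0, physical=[D,B,l,A,E], logical=[D,B,l,A,E]

Answer: D,B,l,A,E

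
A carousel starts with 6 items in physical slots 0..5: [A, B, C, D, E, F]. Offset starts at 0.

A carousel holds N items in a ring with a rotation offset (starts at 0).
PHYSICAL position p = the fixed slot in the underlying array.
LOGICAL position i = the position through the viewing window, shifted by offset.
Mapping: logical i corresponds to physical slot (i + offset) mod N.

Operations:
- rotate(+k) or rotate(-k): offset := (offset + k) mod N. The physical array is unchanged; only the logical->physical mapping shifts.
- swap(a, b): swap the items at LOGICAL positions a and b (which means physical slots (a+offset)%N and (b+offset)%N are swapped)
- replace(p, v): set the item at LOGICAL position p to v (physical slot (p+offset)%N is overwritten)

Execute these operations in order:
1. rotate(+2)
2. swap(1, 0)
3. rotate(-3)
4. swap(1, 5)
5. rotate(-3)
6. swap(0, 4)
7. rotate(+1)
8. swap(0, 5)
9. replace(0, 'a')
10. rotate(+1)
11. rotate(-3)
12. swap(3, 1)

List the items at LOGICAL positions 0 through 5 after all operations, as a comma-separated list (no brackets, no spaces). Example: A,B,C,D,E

Answer: B,A,a,C,F,D

Derivation:
After op 1 (rotate(+2)): offset=2, physical=[A,B,C,D,E,F], logical=[C,D,E,F,A,B]
After op 2 (swap(1, 0)): offset=2, physical=[A,B,D,C,E,F], logical=[D,C,E,F,A,B]
After op 3 (rotate(-3)): offset=5, physical=[A,B,D,C,E,F], logical=[F,A,B,D,C,E]
After op 4 (swap(1, 5)): offset=5, physical=[E,B,D,C,A,F], logical=[F,E,B,D,C,A]
After op 5 (rotate(-3)): offset=2, physical=[E,B,D,C,A,F], logical=[D,C,A,F,E,B]
After op 6 (swap(0, 4)): offset=2, physical=[D,B,E,C,A,F], logical=[E,C,A,F,D,B]
After op 7 (rotate(+1)): offset=3, physical=[D,B,E,C,A,F], logical=[C,A,F,D,B,E]
After op 8 (swap(0, 5)): offset=3, physical=[D,B,C,E,A,F], logical=[E,A,F,D,B,C]
After op 9 (replace(0, 'a')): offset=3, physical=[D,B,C,a,A,F], logical=[a,A,F,D,B,C]
After op 10 (rotate(+1)): offset=4, physical=[D,B,C,a,A,F], logical=[A,F,D,B,C,a]
After op 11 (rotate(-3)): offset=1, physical=[D,B,C,a,A,F], logical=[B,C,a,A,F,D]
After op 12 (swap(3, 1)): offset=1, physical=[D,B,A,a,C,F], logical=[B,A,a,C,F,D]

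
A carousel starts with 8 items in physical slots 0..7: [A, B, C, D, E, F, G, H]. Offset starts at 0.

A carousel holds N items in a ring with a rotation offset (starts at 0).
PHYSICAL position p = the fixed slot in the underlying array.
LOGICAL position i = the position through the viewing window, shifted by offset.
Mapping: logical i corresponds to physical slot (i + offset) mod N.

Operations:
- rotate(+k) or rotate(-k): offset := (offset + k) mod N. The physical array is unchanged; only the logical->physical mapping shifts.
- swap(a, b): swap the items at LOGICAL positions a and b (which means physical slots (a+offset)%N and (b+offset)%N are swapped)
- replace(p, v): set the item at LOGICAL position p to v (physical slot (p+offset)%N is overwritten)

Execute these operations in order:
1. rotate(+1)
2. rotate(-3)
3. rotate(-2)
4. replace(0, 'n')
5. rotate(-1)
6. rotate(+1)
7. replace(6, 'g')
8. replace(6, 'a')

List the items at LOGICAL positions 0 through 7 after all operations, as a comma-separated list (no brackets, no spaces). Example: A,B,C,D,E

Answer: n,F,G,H,A,B,a,D

Derivation:
After op 1 (rotate(+1)): offset=1, physical=[A,B,C,D,E,F,G,H], logical=[B,C,D,E,F,G,H,A]
After op 2 (rotate(-3)): offset=6, physical=[A,B,C,D,E,F,G,H], logical=[G,H,A,B,C,D,E,F]
After op 3 (rotate(-2)): offset=4, physical=[A,B,C,D,E,F,G,H], logical=[E,F,G,H,A,B,C,D]
After op 4 (replace(0, 'n')): offset=4, physical=[A,B,C,D,n,F,G,H], logical=[n,F,G,H,A,B,C,D]
After op 5 (rotate(-1)): offset=3, physical=[A,B,C,D,n,F,G,H], logical=[D,n,F,G,H,A,B,C]
After op 6 (rotate(+1)): offset=4, physical=[A,B,C,D,n,F,G,H], logical=[n,F,G,H,A,B,C,D]
After op 7 (replace(6, 'g')): offset=4, physical=[A,B,g,D,n,F,G,H], logical=[n,F,G,H,A,B,g,D]
After op 8 (replace(6, 'a')): offset=4, physical=[A,B,a,D,n,F,G,H], logical=[n,F,G,H,A,B,a,D]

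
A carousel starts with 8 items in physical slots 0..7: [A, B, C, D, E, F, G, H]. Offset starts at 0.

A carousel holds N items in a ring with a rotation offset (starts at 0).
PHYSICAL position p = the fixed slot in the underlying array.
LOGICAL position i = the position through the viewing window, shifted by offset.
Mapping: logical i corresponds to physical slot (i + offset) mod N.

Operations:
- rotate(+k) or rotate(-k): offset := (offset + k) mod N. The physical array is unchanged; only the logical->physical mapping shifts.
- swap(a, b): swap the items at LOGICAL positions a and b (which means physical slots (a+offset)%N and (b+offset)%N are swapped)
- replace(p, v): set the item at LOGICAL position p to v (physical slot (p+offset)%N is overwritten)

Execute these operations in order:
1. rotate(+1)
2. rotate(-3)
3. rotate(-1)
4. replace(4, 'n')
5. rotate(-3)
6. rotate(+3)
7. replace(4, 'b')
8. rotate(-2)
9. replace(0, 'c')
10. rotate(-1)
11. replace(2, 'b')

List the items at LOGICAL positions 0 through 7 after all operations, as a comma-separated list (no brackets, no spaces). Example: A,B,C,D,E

Answer: C,c,b,F,G,H,A,b

Derivation:
After op 1 (rotate(+1)): offset=1, physical=[A,B,C,D,E,F,G,H], logical=[B,C,D,E,F,G,H,A]
After op 2 (rotate(-3)): offset=6, physical=[A,B,C,D,E,F,G,H], logical=[G,H,A,B,C,D,E,F]
After op 3 (rotate(-1)): offset=5, physical=[A,B,C,D,E,F,G,H], logical=[F,G,H,A,B,C,D,E]
After op 4 (replace(4, 'n')): offset=5, physical=[A,n,C,D,E,F,G,H], logical=[F,G,H,A,n,C,D,E]
After op 5 (rotate(-3)): offset=2, physical=[A,n,C,D,E,F,G,H], logical=[C,D,E,F,G,H,A,n]
After op 6 (rotate(+3)): offset=5, physical=[A,n,C,D,E,F,G,H], logical=[F,G,H,A,n,C,D,E]
After op 7 (replace(4, 'b')): offset=5, physical=[A,b,C,D,E,F,G,H], logical=[F,G,H,A,b,C,D,E]
After op 8 (rotate(-2)): offset=3, physical=[A,b,C,D,E,F,G,H], logical=[D,E,F,G,H,A,b,C]
After op 9 (replace(0, 'c')): offset=3, physical=[A,b,C,c,E,F,G,H], logical=[c,E,F,G,H,A,b,C]
After op 10 (rotate(-1)): offset=2, physical=[A,b,C,c,E,F,G,H], logical=[C,c,E,F,G,H,A,b]
After op 11 (replace(2, 'b')): offset=2, physical=[A,b,C,c,b,F,G,H], logical=[C,c,b,F,G,H,A,b]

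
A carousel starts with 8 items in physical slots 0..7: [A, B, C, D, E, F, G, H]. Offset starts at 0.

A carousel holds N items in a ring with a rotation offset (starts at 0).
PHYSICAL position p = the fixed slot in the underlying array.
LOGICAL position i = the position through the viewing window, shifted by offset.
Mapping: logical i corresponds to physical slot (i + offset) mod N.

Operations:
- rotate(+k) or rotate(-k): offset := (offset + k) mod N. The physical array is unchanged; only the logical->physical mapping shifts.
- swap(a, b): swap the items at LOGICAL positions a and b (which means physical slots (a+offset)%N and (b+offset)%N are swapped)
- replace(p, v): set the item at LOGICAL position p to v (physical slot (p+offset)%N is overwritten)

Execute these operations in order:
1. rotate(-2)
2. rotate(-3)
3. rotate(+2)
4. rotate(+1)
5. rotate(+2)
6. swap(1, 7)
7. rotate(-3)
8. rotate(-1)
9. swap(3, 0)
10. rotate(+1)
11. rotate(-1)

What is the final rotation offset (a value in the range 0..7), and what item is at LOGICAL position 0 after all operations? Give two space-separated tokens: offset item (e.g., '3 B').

After op 1 (rotate(-2)): offset=6, physical=[A,B,C,D,E,F,G,H], logical=[G,H,A,B,C,D,E,F]
After op 2 (rotate(-3)): offset=3, physical=[A,B,C,D,E,F,G,H], logical=[D,E,F,G,H,A,B,C]
After op 3 (rotate(+2)): offset=5, physical=[A,B,C,D,E,F,G,H], logical=[F,G,H,A,B,C,D,E]
After op 4 (rotate(+1)): offset=6, physical=[A,B,C,D,E,F,G,H], logical=[G,H,A,B,C,D,E,F]
After op 5 (rotate(+2)): offset=0, physical=[A,B,C,D,E,F,G,H], logical=[A,B,C,D,E,F,G,H]
After op 6 (swap(1, 7)): offset=0, physical=[A,H,C,D,E,F,G,B], logical=[A,H,C,D,E,F,G,B]
After op 7 (rotate(-3)): offset=5, physical=[A,H,C,D,E,F,G,B], logical=[F,G,B,A,H,C,D,E]
After op 8 (rotate(-1)): offset=4, physical=[A,H,C,D,E,F,G,B], logical=[E,F,G,B,A,H,C,D]
After op 9 (swap(3, 0)): offset=4, physical=[A,H,C,D,B,F,G,E], logical=[B,F,G,E,A,H,C,D]
After op 10 (rotate(+1)): offset=5, physical=[A,H,C,D,B,F,G,E], logical=[F,G,E,A,H,C,D,B]
After op 11 (rotate(-1)): offset=4, physical=[A,H,C,D,B,F,G,E], logical=[B,F,G,E,A,H,C,D]

Answer: 4 B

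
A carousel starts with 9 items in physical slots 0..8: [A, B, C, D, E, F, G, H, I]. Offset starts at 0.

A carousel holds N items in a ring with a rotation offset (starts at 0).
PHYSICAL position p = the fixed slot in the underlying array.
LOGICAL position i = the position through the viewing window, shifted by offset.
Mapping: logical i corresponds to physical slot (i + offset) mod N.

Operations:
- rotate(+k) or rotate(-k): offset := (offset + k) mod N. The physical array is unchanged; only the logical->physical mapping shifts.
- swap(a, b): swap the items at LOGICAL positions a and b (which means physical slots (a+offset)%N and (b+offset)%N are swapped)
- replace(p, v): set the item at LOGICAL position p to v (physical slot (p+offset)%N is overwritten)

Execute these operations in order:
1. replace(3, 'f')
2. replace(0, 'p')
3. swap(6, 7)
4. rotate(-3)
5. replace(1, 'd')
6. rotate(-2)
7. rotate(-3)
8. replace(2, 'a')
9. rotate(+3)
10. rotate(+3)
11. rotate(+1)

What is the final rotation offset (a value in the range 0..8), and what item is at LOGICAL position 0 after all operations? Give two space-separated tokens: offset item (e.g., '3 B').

After op 1 (replace(3, 'f')): offset=0, physical=[A,B,C,f,E,F,G,H,I], logical=[A,B,C,f,E,F,G,H,I]
After op 2 (replace(0, 'p')): offset=0, physical=[p,B,C,f,E,F,G,H,I], logical=[p,B,C,f,E,F,G,H,I]
After op 3 (swap(6, 7)): offset=0, physical=[p,B,C,f,E,F,H,G,I], logical=[p,B,C,f,E,F,H,G,I]
After op 4 (rotate(-3)): offset=6, physical=[p,B,C,f,E,F,H,G,I], logical=[H,G,I,p,B,C,f,E,F]
After op 5 (replace(1, 'd')): offset=6, physical=[p,B,C,f,E,F,H,d,I], logical=[H,d,I,p,B,C,f,E,F]
After op 6 (rotate(-2)): offset=4, physical=[p,B,C,f,E,F,H,d,I], logical=[E,F,H,d,I,p,B,C,f]
After op 7 (rotate(-3)): offset=1, physical=[p,B,C,f,E,F,H,d,I], logical=[B,C,f,E,F,H,d,I,p]
After op 8 (replace(2, 'a')): offset=1, physical=[p,B,C,a,E,F,H,d,I], logical=[B,C,a,E,F,H,d,I,p]
After op 9 (rotate(+3)): offset=4, physical=[p,B,C,a,E,F,H,d,I], logical=[E,F,H,d,I,p,B,C,a]
After op 10 (rotate(+3)): offset=7, physical=[p,B,C,a,E,F,H,d,I], logical=[d,I,p,B,C,a,E,F,H]
After op 11 (rotate(+1)): offset=8, physical=[p,B,C,a,E,F,H,d,I], logical=[I,p,B,C,a,E,F,H,d]

Answer: 8 I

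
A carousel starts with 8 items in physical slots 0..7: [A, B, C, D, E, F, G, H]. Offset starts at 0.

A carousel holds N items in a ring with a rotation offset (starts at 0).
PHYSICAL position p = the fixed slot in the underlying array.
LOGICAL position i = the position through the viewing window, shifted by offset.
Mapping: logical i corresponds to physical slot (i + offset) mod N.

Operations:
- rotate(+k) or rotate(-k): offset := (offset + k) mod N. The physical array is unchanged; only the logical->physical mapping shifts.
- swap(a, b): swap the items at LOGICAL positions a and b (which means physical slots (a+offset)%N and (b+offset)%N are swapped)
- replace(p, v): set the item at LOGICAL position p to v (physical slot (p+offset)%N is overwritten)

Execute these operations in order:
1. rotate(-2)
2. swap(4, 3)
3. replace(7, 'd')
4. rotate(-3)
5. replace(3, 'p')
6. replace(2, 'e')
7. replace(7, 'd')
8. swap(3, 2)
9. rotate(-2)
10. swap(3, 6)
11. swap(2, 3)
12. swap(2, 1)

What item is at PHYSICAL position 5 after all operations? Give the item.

Answer: p

Derivation:
After op 1 (rotate(-2)): offset=6, physical=[A,B,C,D,E,F,G,H], logical=[G,H,A,B,C,D,E,F]
After op 2 (swap(4, 3)): offset=6, physical=[A,C,B,D,E,F,G,H], logical=[G,H,A,C,B,D,E,F]
After op 3 (replace(7, 'd')): offset=6, physical=[A,C,B,D,E,d,G,H], logical=[G,H,A,C,B,D,E,d]
After op 4 (rotate(-3)): offset=3, physical=[A,C,B,D,E,d,G,H], logical=[D,E,d,G,H,A,C,B]
After op 5 (replace(3, 'p')): offset=3, physical=[A,C,B,D,E,d,p,H], logical=[D,E,d,p,H,A,C,B]
After op 6 (replace(2, 'e')): offset=3, physical=[A,C,B,D,E,e,p,H], logical=[D,E,e,p,H,A,C,B]
After op 7 (replace(7, 'd')): offset=3, physical=[A,C,d,D,E,e,p,H], logical=[D,E,e,p,H,A,C,d]
After op 8 (swap(3, 2)): offset=3, physical=[A,C,d,D,E,p,e,H], logical=[D,E,p,e,H,A,C,d]
After op 9 (rotate(-2)): offset=1, physical=[A,C,d,D,E,p,e,H], logical=[C,d,D,E,p,e,H,A]
After op 10 (swap(3, 6)): offset=1, physical=[A,C,d,D,H,p,e,E], logical=[C,d,D,H,p,e,E,A]
After op 11 (swap(2, 3)): offset=1, physical=[A,C,d,H,D,p,e,E], logical=[C,d,H,D,p,e,E,A]
After op 12 (swap(2, 1)): offset=1, physical=[A,C,H,d,D,p,e,E], logical=[C,H,d,D,p,e,E,A]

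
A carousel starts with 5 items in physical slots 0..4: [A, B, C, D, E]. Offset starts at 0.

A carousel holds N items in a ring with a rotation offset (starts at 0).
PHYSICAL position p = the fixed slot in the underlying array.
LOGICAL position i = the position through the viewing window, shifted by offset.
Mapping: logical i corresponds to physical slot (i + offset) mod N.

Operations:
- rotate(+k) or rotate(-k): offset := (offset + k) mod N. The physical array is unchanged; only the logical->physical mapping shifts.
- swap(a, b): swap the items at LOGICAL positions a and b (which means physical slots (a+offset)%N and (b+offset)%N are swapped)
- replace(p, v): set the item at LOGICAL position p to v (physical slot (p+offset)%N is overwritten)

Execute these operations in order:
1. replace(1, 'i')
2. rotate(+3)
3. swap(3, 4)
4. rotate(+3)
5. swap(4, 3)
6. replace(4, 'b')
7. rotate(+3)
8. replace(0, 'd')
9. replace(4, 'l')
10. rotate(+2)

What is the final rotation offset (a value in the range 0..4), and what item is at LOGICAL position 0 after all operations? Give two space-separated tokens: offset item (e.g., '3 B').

Answer: 1 C

Derivation:
After op 1 (replace(1, 'i')): offset=0, physical=[A,i,C,D,E], logical=[A,i,C,D,E]
After op 2 (rotate(+3)): offset=3, physical=[A,i,C,D,E], logical=[D,E,A,i,C]
After op 3 (swap(3, 4)): offset=3, physical=[A,C,i,D,E], logical=[D,E,A,C,i]
After op 4 (rotate(+3)): offset=1, physical=[A,C,i,D,E], logical=[C,i,D,E,A]
After op 5 (swap(4, 3)): offset=1, physical=[E,C,i,D,A], logical=[C,i,D,A,E]
After op 6 (replace(4, 'b')): offset=1, physical=[b,C,i,D,A], logical=[C,i,D,A,b]
After op 7 (rotate(+3)): offset=4, physical=[b,C,i,D,A], logical=[A,b,C,i,D]
After op 8 (replace(0, 'd')): offset=4, physical=[b,C,i,D,d], logical=[d,b,C,i,D]
After op 9 (replace(4, 'l')): offset=4, physical=[b,C,i,l,d], logical=[d,b,C,i,l]
After op 10 (rotate(+2)): offset=1, physical=[b,C,i,l,d], logical=[C,i,l,d,b]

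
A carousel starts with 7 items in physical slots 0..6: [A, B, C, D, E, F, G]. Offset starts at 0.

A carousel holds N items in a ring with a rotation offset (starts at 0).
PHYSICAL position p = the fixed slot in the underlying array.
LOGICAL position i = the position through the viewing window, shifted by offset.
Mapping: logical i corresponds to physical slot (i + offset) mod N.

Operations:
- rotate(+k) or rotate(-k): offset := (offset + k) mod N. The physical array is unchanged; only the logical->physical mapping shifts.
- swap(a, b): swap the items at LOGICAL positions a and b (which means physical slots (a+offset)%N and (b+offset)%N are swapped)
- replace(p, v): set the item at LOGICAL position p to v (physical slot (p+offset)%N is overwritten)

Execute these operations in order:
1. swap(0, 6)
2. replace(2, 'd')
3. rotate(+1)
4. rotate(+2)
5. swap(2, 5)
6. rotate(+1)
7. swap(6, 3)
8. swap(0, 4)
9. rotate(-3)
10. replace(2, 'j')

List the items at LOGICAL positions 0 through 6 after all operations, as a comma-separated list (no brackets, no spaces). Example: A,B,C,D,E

Answer: E,d,j,F,B,A,D

Derivation:
After op 1 (swap(0, 6)): offset=0, physical=[G,B,C,D,E,F,A], logical=[G,B,C,D,E,F,A]
After op 2 (replace(2, 'd')): offset=0, physical=[G,B,d,D,E,F,A], logical=[G,B,d,D,E,F,A]
After op 3 (rotate(+1)): offset=1, physical=[G,B,d,D,E,F,A], logical=[B,d,D,E,F,A,G]
After op 4 (rotate(+2)): offset=3, physical=[G,B,d,D,E,F,A], logical=[D,E,F,A,G,B,d]
After op 5 (swap(2, 5)): offset=3, physical=[G,F,d,D,E,B,A], logical=[D,E,B,A,G,F,d]
After op 6 (rotate(+1)): offset=4, physical=[G,F,d,D,E,B,A], logical=[E,B,A,G,F,d,D]
After op 7 (swap(6, 3)): offset=4, physical=[D,F,d,G,E,B,A], logical=[E,B,A,D,F,d,G]
After op 8 (swap(0, 4)): offset=4, physical=[D,E,d,G,F,B,A], logical=[F,B,A,D,E,d,G]
After op 9 (rotate(-3)): offset=1, physical=[D,E,d,G,F,B,A], logical=[E,d,G,F,B,A,D]
After op 10 (replace(2, 'j')): offset=1, physical=[D,E,d,j,F,B,A], logical=[E,d,j,F,B,A,D]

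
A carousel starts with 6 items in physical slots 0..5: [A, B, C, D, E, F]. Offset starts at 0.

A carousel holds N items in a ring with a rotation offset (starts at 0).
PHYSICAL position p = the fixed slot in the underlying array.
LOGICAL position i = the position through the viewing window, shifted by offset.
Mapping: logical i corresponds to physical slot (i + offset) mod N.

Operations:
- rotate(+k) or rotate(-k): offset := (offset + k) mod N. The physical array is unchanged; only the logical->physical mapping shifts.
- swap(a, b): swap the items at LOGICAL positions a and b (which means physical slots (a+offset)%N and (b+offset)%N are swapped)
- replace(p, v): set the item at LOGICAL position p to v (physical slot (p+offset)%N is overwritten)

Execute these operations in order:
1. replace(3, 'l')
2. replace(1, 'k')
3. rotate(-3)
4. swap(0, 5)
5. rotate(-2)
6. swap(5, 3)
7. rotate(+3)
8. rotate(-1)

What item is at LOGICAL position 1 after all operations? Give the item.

After op 1 (replace(3, 'l')): offset=0, physical=[A,B,C,l,E,F], logical=[A,B,C,l,E,F]
After op 2 (replace(1, 'k')): offset=0, physical=[A,k,C,l,E,F], logical=[A,k,C,l,E,F]
After op 3 (rotate(-3)): offset=3, physical=[A,k,C,l,E,F], logical=[l,E,F,A,k,C]
After op 4 (swap(0, 5)): offset=3, physical=[A,k,l,C,E,F], logical=[C,E,F,A,k,l]
After op 5 (rotate(-2)): offset=1, physical=[A,k,l,C,E,F], logical=[k,l,C,E,F,A]
After op 6 (swap(5, 3)): offset=1, physical=[E,k,l,C,A,F], logical=[k,l,C,A,F,E]
After op 7 (rotate(+3)): offset=4, physical=[E,k,l,C,A,F], logical=[A,F,E,k,l,C]
After op 8 (rotate(-1)): offset=3, physical=[E,k,l,C,A,F], logical=[C,A,F,E,k,l]

Answer: A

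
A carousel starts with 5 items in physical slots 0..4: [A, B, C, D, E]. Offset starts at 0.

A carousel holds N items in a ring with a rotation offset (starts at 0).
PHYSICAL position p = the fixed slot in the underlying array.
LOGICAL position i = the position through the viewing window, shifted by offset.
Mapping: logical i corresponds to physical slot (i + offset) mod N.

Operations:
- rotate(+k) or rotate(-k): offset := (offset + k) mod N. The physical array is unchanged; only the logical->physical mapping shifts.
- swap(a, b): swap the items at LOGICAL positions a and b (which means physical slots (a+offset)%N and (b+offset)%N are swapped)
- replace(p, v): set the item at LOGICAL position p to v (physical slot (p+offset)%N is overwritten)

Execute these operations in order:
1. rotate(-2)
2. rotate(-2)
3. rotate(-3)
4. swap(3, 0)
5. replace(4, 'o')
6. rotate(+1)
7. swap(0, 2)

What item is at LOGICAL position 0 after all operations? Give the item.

After op 1 (rotate(-2)): offset=3, physical=[A,B,C,D,E], logical=[D,E,A,B,C]
After op 2 (rotate(-2)): offset=1, physical=[A,B,C,D,E], logical=[B,C,D,E,A]
After op 3 (rotate(-3)): offset=3, physical=[A,B,C,D,E], logical=[D,E,A,B,C]
After op 4 (swap(3, 0)): offset=3, physical=[A,D,C,B,E], logical=[B,E,A,D,C]
After op 5 (replace(4, 'o')): offset=3, physical=[A,D,o,B,E], logical=[B,E,A,D,o]
After op 6 (rotate(+1)): offset=4, physical=[A,D,o,B,E], logical=[E,A,D,o,B]
After op 7 (swap(0, 2)): offset=4, physical=[A,E,o,B,D], logical=[D,A,E,o,B]

Answer: D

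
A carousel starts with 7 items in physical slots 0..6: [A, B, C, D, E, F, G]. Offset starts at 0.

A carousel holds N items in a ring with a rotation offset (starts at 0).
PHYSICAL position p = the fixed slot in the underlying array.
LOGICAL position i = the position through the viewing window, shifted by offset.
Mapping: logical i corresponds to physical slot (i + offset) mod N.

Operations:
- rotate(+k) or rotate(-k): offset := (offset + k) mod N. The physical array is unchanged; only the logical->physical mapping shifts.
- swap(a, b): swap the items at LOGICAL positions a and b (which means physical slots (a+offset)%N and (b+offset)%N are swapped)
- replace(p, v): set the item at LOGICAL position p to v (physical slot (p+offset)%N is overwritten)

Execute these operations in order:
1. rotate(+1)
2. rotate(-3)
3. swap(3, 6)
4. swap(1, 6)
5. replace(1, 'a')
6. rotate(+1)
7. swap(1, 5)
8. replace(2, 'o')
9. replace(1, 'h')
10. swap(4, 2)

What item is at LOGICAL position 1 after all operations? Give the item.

Answer: h

Derivation:
After op 1 (rotate(+1)): offset=1, physical=[A,B,C,D,E,F,G], logical=[B,C,D,E,F,G,A]
After op 2 (rotate(-3)): offset=5, physical=[A,B,C,D,E,F,G], logical=[F,G,A,B,C,D,E]
After op 3 (swap(3, 6)): offset=5, physical=[A,E,C,D,B,F,G], logical=[F,G,A,E,C,D,B]
After op 4 (swap(1, 6)): offset=5, physical=[A,E,C,D,G,F,B], logical=[F,B,A,E,C,D,G]
After op 5 (replace(1, 'a')): offset=5, physical=[A,E,C,D,G,F,a], logical=[F,a,A,E,C,D,G]
After op 6 (rotate(+1)): offset=6, physical=[A,E,C,D,G,F,a], logical=[a,A,E,C,D,G,F]
After op 7 (swap(1, 5)): offset=6, physical=[G,E,C,D,A,F,a], logical=[a,G,E,C,D,A,F]
After op 8 (replace(2, 'o')): offset=6, physical=[G,o,C,D,A,F,a], logical=[a,G,o,C,D,A,F]
After op 9 (replace(1, 'h')): offset=6, physical=[h,o,C,D,A,F,a], logical=[a,h,o,C,D,A,F]
After op 10 (swap(4, 2)): offset=6, physical=[h,D,C,o,A,F,a], logical=[a,h,D,C,o,A,F]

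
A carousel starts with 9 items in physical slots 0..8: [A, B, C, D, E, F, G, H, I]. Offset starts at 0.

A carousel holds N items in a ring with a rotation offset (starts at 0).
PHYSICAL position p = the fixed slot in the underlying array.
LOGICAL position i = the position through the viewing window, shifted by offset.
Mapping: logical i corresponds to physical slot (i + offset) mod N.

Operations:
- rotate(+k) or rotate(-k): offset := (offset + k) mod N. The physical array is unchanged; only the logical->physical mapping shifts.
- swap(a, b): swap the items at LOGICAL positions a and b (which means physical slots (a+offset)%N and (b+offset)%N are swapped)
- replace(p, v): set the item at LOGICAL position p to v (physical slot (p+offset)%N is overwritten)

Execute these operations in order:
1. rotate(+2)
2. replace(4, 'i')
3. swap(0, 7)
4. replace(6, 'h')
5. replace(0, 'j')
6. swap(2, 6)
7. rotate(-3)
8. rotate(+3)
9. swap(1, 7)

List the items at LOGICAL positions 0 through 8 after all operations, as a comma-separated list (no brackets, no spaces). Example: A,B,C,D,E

After op 1 (rotate(+2)): offset=2, physical=[A,B,C,D,E,F,G,H,I], logical=[C,D,E,F,G,H,I,A,B]
After op 2 (replace(4, 'i')): offset=2, physical=[A,B,C,D,E,F,i,H,I], logical=[C,D,E,F,i,H,I,A,B]
After op 3 (swap(0, 7)): offset=2, physical=[C,B,A,D,E,F,i,H,I], logical=[A,D,E,F,i,H,I,C,B]
After op 4 (replace(6, 'h')): offset=2, physical=[C,B,A,D,E,F,i,H,h], logical=[A,D,E,F,i,H,h,C,B]
After op 5 (replace(0, 'j')): offset=2, physical=[C,B,j,D,E,F,i,H,h], logical=[j,D,E,F,i,H,h,C,B]
After op 6 (swap(2, 6)): offset=2, physical=[C,B,j,D,h,F,i,H,E], logical=[j,D,h,F,i,H,E,C,B]
After op 7 (rotate(-3)): offset=8, physical=[C,B,j,D,h,F,i,H,E], logical=[E,C,B,j,D,h,F,i,H]
After op 8 (rotate(+3)): offset=2, physical=[C,B,j,D,h,F,i,H,E], logical=[j,D,h,F,i,H,E,C,B]
After op 9 (swap(1, 7)): offset=2, physical=[D,B,j,C,h,F,i,H,E], logical=[j,C,h,F,i,H,E,D,B]

Answer: j,C,h,F,i,H,E,D,B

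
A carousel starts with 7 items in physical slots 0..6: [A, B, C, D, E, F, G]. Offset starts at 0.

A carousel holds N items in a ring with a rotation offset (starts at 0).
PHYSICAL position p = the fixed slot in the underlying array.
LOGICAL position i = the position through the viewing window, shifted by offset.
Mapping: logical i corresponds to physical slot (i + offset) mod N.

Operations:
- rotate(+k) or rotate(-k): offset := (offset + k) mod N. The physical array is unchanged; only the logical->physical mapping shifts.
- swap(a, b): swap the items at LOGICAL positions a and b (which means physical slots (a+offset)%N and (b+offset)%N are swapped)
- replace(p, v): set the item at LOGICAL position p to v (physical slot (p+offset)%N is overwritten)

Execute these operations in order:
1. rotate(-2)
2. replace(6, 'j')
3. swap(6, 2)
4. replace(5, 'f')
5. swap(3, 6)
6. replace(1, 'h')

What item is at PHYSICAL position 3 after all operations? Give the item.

After op 1 (rotate(-2)): offset=5, physical=[A,B,C,D,E,F,G], logical=[F,G,A,B,C,D,E]
After op 2 (replace(6, 'j')): offset=5, physical=[A,B,C,D,j,F,G], logical=[F,G,A,B,C,D,j]
After op 3 (swap(6, 2)): offset=5, physical=[j,B,C,D,A,F,G], logical=[F,G,j,B,C,D,A]
After op 4 (replace(5, 'f')): offset=5, physical=[j,B,C,f,A,F,G], logical=[F,G,j,B,C,f,A]
After op 5 (swap(3, 6)): offset=5, physical=[j,A,C,f,B,F,G], logical=[F,G,j,A,C,f,B]
After op 6 (replace(1, 'h')): offset=5, physical=[j,A,C,f,B,F,h], logical=[F,h,j,A,C,f,B]

Answer: f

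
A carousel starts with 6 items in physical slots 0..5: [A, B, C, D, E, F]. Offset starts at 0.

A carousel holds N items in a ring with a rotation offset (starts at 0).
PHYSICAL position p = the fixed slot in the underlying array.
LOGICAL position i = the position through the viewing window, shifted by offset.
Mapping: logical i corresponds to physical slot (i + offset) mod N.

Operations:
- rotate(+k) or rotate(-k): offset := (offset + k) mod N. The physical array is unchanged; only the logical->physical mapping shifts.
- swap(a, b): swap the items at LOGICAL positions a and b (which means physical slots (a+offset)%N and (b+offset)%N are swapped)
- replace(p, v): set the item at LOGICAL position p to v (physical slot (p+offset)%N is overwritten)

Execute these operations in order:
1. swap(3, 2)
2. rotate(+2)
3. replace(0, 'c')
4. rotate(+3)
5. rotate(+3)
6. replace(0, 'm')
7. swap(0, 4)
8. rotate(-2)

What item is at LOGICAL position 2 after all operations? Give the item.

Answer: A

Derivation:
After op 1 (swap(3, 2)): offset=0, physical=[A,B,D,C,E,F], logical=[A,B,D,C,E,F]
After op 2 (rotate(+2)): offset=2, physical=[A,B,D,C,E,F], logical=[D,C,E,F,A,B]
After op 3 (replace(0, 'c')): offset=2, physical=[A,B,c,C,E,F], logical=[c,C,E,F,A,B]
After op 4 (rotate(+3)): offset=5, physical=[A,B,c,C,E,F], logical=[F,A,B,c,C,E]
After op 5 (rotate(+3)): offset=2, physical=[A,B,c,C,E,F], logical=[c,C,E,F,A,B]
After op 6 (replace(0, 'm')): offset=2, physical=[A,B,m,C,E,F], logical=[m,C,E,F,A,B]
After op 7 (swap(0, 4)): offset=2, physical=[m,B,A,C,E,F], logical=[A,C,E,F,m,B]
After op 8 (rotate(-2)): offset=0, physical=[m,B,A,C,E,F], logical=[m,B,A,C,E,F]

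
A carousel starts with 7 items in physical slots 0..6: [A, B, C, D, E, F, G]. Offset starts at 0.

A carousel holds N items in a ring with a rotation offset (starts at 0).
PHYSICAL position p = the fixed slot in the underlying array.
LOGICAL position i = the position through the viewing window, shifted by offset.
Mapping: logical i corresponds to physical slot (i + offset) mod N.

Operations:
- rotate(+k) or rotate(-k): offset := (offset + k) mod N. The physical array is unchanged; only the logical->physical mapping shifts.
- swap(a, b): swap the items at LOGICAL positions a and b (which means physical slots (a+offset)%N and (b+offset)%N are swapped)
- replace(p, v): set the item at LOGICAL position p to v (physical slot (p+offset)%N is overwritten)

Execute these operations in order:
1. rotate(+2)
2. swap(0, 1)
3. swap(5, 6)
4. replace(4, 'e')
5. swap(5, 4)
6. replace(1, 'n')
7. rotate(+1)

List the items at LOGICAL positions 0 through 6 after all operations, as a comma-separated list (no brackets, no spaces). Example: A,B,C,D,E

Answer: n,E,F,B,e,A,D

Derivation:
After op 1 (rotate(+2)): offset=2, physical=[A,B,C,D,E,F,G], logical=[C,D,E,F,G,A,B]
After op 2 (swap(0, 1)): offset=2, physical=[A,B,D,C,E,F,G], logical=[D,C,E,F,G,A,B]
After op 3 (swap(5, 6)): offset=2, physical=[B,A,D,C,E,F,G], logical=[D,C,E,F,G,B,A]
After op 4 (replace(4, 'e')): offset=2, physical=[B,A,D,C,E,F,e], logical=[D,C,E,F,e,B,A]
After op 5 (swap(5, 4)): offset=2, physical=[e,A,D,C,E,F,B], logical=[D,C,E,F,B,e,A]
After op 6 (replace(1, 'n')): offset=2, physical=[e,A,D,n,E,F,B], logical=[D,n,E,F,B,e,A]
After op 7 (rotate(+1)): offset=3, physical=[e,A,D,n,E,F,B], logical=[n,E,F,B,e,A,D]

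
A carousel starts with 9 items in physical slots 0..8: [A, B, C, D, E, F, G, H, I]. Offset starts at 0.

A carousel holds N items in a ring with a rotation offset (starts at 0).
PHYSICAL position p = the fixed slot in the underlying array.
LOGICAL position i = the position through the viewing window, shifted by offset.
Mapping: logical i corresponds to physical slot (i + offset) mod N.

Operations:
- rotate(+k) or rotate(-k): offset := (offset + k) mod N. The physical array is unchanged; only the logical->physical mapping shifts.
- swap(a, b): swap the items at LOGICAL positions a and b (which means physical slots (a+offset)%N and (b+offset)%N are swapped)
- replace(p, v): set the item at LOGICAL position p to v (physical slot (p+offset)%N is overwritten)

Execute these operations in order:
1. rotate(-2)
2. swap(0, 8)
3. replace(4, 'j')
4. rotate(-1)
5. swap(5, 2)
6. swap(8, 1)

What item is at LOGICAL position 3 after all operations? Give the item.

Answer: A

Derivation:
After op 1 (rotate(-2)): offset=7, physical=[A,B,C,D,E,F,G,H,I], logical=[H,I,A,B,C,D,E,F,G]
After op 2 (swap(0, 8)): offset=7, physical=[A,B,C,D,E,F,H,G,I], logical=[G,I,A,B,C,D,E,F,H]
After op 3 (replace(4, 'j')): offset=7, physical=[A,B,j,D,E,F,H,G,I], logical=[G,I,A,B,j,D,E,F,H]
After op 4 (rotate(-1)): offset=6, physical=[A,B,j,D,E,F,H,G,I], logical=[H,G,I,A,B,j,D,E,F]
After op 5 (swap(5, 2)): offset=6, physical=[A,B,I,D,E,F,H,G,j], logical=[H,G,j,A,B,I,D,E,F]
After op 6 (swap(8, 1)): offset=6, physical=[A,B,I,D,E,G,H,F,j], logical=[H,F,j,A,B,I,D,E,G]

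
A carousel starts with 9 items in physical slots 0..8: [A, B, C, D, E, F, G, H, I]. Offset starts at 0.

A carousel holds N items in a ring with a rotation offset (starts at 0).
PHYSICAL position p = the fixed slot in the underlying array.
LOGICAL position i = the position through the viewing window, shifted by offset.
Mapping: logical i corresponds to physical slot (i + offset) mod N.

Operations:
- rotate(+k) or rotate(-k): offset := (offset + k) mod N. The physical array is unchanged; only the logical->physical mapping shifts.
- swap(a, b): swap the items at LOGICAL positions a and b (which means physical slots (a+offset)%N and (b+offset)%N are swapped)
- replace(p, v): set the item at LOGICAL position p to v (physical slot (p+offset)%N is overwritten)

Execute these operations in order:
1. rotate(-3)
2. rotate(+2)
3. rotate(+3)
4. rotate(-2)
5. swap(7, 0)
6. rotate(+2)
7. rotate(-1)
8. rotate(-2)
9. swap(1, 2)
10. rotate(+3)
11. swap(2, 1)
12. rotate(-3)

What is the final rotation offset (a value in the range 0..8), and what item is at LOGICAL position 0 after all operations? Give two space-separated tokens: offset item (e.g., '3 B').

After op 1 (rotate(-3)): offset=6, physical=[A,B,C,D,E,F,G,H,I], logical=[G,H,I,A,B,C,D,E,F]
After op 2 (rotate(+2)): offset=8, physical=[A,B,C,D,E,F,G,H,I], logical=[I,A,B,C,D,E,F,G,H]
After op 3 (rotate(+3)): offset=2, physical=[A,B,C,D,E,F,G,H,I], logical=[C,D,E,F,G,H,I,A,B]
After op 4 (rotate(-2)): offset=0, physical=[A,B,C,D,E,F,G,H,I], logical=[A,B,C,D,E,F,G,H,I]
After op 5 (swap(7, 0)): offset=0, physical=[H,B,C,D,E,F,G,A,I], logical=[H,B,C,D,E,F,G,A,I]
After op 6 (rotate(+2)): offset=2, physical=[H,B,C,D,E,F,G,A,I], logical=[C,D,E,F,G,A,I,H,B]
After op 7 (rotate(-1)): offset=1, physical=[H,B,C,D,E,F,G,A,I], logical=[B,C,D,E,F,G,A,I,H]
After op 8 (rotate(-2)): offset=8, physical=[H,B,C,D,E,F,G,A,I], logical=[I,H,B,C,D,E,F,G,A]
After op 9 (swap(1, 2)): offset=8, physical=[B,H,C,D,E,F,G,A,I], logical=[I,B,H,C,D,E,F,G,A]
After op 10 (rotate(+3)): offset=2, physical=[B,H,C,D,E,F,G,A,I], logical=[C,D,E,F,G,A,I,B,H]
After op 11 (swap(2, 1)): offset=2, physical=[B,H,C,E,D,F,G,A,I], logical=[C,E,D,F,G,A,I,B,H]
After op 12 (rotate(-3)): offset=8, physical=[B,H,C,E,D,F,G,A,I], logical=[I,B,H,C,E,D,F,G,A]

Answer: 8 I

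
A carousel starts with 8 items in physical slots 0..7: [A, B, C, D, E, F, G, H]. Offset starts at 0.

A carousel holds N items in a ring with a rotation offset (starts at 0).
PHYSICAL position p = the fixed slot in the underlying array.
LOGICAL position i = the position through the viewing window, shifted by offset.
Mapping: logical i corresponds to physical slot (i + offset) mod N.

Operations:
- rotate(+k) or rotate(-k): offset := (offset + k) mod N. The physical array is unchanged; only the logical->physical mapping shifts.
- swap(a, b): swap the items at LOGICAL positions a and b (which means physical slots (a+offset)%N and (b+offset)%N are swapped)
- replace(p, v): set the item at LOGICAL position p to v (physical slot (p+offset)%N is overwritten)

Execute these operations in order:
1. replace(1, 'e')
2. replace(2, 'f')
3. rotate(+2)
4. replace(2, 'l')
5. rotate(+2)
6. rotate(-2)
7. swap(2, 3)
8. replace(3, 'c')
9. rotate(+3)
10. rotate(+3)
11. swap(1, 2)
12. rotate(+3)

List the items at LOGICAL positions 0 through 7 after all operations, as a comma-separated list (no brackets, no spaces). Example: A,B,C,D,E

After op 1 (replace(1, 'e')): offset=0, physical=[A,e,C,D,E,F,G,H], logical=[A,e,C,D,E,F,G,H]
After op 2 (replace(2, 'f')): offset=0, physical=[A,e,f,D,E,F,G,H], logical=[A,e,f,D,E,F,G,H]
After op 3 (rotate(+2)): offset=2, physical=[A,e,f,D,E,F,G,H], logical=[f,D,E,F,G,H,A,e]
After op 4 (replace(2, 'l')): offset=2, physical=[A,e,f,D,l,F,G,H], logical=[f,D,l,F,G,H,A,e]
After op 5 (rotate(+2)): offset=4, physical=[A,e,f,D,l,F,G,H], logical=[l,F,G,H,A,e,f,D]
After op 6 (rotate(-2)): offset=2, physical=[A,e,f,D,l,F,G,H], logical=[f,D,l,F,G,H,A,e]
After op 7 (swap(2, 3)): offset=2, physical=[A,e,f,D,F,l,G,H], logical=[f,D,F,l,G,H,A,e]
After op 8 (replace(3, 'c')): offset=2, physical=[A,e,f,D,F,c,G,H], logical=[f,D,F,c,G,H,A,e]
After op 9 (rotate(+3)): offset=5, physical=[A,e,f,D,F,c,G,H], logical=[c,G,H,A,e,f,D,F]
After op 10 (rotate(+3)): offset=0, physical=[A,e,f,D,F,c,G,H], logical=[A,e,f,D,F,c,G,H]
After op 11 (swap(1, 2)): offset=0, physical=[A,f,e,D,F,c,G,H], logical=[A,f,e,D,F,c,G,H]
After op 12 (rotate(+3)): offset=3, physical=[A,f,e,D,F,c,G,H], logical=[D,F,c,G,H,A,f,e]

Answer: D,F,c,G,H,A,f,e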